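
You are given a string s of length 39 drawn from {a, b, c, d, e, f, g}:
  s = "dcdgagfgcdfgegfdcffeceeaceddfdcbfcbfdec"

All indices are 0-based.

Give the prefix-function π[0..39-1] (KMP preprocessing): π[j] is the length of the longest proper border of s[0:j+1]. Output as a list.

[0, 0, 1, 0, 0, 0, 0, 0, 0, 1, 0, 0, 0, 0, 0, 1, 2, 0, 0, 0, 0, 0, 0, 0, 0, 0, 1, 1, 0, 1, 2, 0, 0, 0, 0, 0, 1, 0, 0]

π[0] = 0
j=1 s[j]='c': π[1]=0 (border '')
j=2 s[j]='d': π[2]=1 (border 'd')
j=3 s[j]='g': k: 1→0; π[3]=0 (border '')
j=4 s[j]='a': π[4]=0 (border '')
j=5 s[j]='g': π[5]=0 (border '')
j=6 s[j]='f': π[6]=0 (border '')
j=7 s[j]='g': π[7]=0 (border '')
j=8 s[j]='c': π[8]=0 (border '')
j=9 s[j]='d': π[9]=1 (border 'd')
j=10 s[j]='f': k: 1→0; π[10]=0 (border '')
j=11 s[j]='g': π[11]=0 (border '')
j=12 s[j]='e': π[12]=0 (border '')
j=13 s[j]='g': π[13]=0 (border '')
j=14 s[j]='f': π[14]=0 (border '')
j=15 s[j]='d': π[15]=1 (border 'd')
j=16 s[j]='c': π[16]=2 (border 'dc')
j=17 s[j]='f': k: 2→0; π[17]=0 (border '')
j=18 s[j]='f': π[18]=0 (border '')
j=19 s[j]='e': π[19]=0 (border '')
j=20 s[j]='c': π[20]=0 (border '')
j=21 s[j]='e': π[21]=0 (border '')
j=22 s[j]='e': π[22]=0 (border '')
j=23 s[j]='a': π[23]=0 (border '')
j=24 s[j]='c': π[24]=0 (border '')
j=25 s[j]='e': π[25]=0 (border '')
j=26 s[j]='d': π[26]=1 (border 'd')
j=27 s[j]='d': k: 1→0; π[27]=1 (border 'd')
j=28 s[j]='f': k: 1→0; π[28]=0 (border '')
j=29 s[j]='d': π[29]=1 (border 'd')
j=30 s[j]='c': π[30]=2 (border 'dc')
j=31 s[j]='b': k: 2→0; π[31]=0 (border '')
j=32 s[j]='f': π[32]=0 (border '')
j=33 s[j]='c': π[33]=0 (border '')
j=34 s[j]='b': π[34]=0 (border '')
j=35 s[j]='f': π[35]=0 (border '')
j=36 s[j]='d': π[36]=1 (border 'd')
j=37 s[j]='e': k: 1→0; π[37]=0 (border '')
j=38 s[j]='c': π[38]=0 (border '')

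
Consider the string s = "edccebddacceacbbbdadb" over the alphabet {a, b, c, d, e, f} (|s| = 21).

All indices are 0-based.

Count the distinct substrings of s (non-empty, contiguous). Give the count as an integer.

rank→(start, suffix):
  0 → (12, 'acbbbdadb')
  1 → (8, 'acceacbbbdadb')
  2 → (18, 'adb')
  3 → (20, 'b')
  4 → (14, 'bbbdadb')
  5 → (15, 'bbdadb')
  6 → (16, 'bdadb')
  7 → (5, 'bddacceacbbbdadb')
  8 → (13, 'cbbbdadb')
  9 → (9, 'cceacbbbdadb')
  10 → (2, 'ccebddacceacbbbdadb')
  11 → (10, 'ceacbbbdadb')
  12 → (3, 'cebddacceacbbbdadb')
  13 → (7, 'dacceacbbbdadb')
  14 → (17, 'dadb')
  15 → (19, 'db')
  16 → (1, 'dccebddacceacbbbdadb')
  17 → (6, 'ddacceacbbbdadb')
  18 → (11, 'eacbbbdadb')
  19 → (4, 'ebddacceacbbbdadb')
  20 → (0, 'edccebddacceacbbbdadb')

SA = [12, 8, 18, 20, 14, 15, 16, 5, 13, 9, 2, 10, 3, 7, 17, 19, 1, 6, 11, 4, 0]
rank  pair      lcp
   1  s[12:],s[8:]  2  'ac'
   2  s[8:],s[18:]  1  'a'
   3  s[18:],s[20:]  0  ''
   4  s[20:],s[14:]  1  'b'
   5  s[14:],s[15:]  2  'bb'
   6  s[15:],s[16:]  1  'b'
   7  s[16:],s[5:]  2  'bd'
   8  s[5:],s[13:]  0  ''
   9  s[13:],s[9:]  1  'c'
  10  s[9:],s[2:]  3  'cce'
  11  s[2:],s[10:]  1  'c'
  12  s[10:],s[3:]  2  'ce'
  13  s[3:],s[7:]  0  ''
  14  s[7:],s[17:]  2  'da'
  15  s[17:],s[19:]  1  'd'
  16  s[19:],s[1:]  1  'd'
  17  s[1:],s[6:]  1  'd'
  18  s[6:],s[11:]  0  ''
  19  s[11:],s[4:]  1  'e'
  20  s[4:],s[0:]  1  'e'

n(n+1)/2 = 21·22/2 = 231
Σ LCP = 0 + 2 + 1 + 0 + 1 + 2 + 1 + 2 + 0 + 1 + 3 + 1 + 2 + 0 + 2 + 1 + 1 + 1 + 0 + 1 + 1 = 23
distinct = 231 − 23 = 208

208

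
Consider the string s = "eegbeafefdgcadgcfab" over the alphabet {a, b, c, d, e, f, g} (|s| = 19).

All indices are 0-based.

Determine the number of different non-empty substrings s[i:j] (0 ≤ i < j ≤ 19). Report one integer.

rank→(start, suffix):
  0 → (17, 'ab')
  1 → (12, 'adgcfab')
  2 → (5, 'afefdgcadgcfab')
  3 → (18, 'b')
  4 → (3, 'beafefdgcadgcfab')
  5 → (11, 'cadgcfab')
  6 → (15, 'cfab')
  7 → (9, 'dgcadgcfab')
  8 → (13, 'dgcfab')
  9 → (4, 'eafefdgcadgcfab')
  10 → (0, 'eegbeafefdgcadgcfab')
  11 → (7, 'efdgcadgcfab')
  12 → (1, 'egbeafefdgcadgcfab')
  13 → (16, 'fab')
  14 → (8, 'fdgcadgcfab')
  15 → (6, 'fefdgcadgcfab')
  16 → (2, 'gbeafefdgcadgcfab')
  17 → (10, 'gcadgcfab')
  18 → (14, 'gcfab')

SA = [17, 12, 5, 18, 3, 11, 15, 9, 13, 4, 0, 7, 1, 16, 8, 6, 2, 10, 14]
i: (SA[i-1],SA[i]) lcp shared
  1: (17,12) 1 'a'
  2: (12,5) 1 'a'
  3: (5,18) 0 ''
  4: (18,3) 1 'b'
  5: (3,11) 0 ''
  6: (11,15) 1 'c'
  7: (15,9) 0 ''
  8: (9,13) 3 'dgc'
  9: (13,4) 0 ''
  10: (4,0) 1 'e'
  11: (0,7) 1 'e'
  12: (7,1) 1 'e'
  13: (1,16) 0 ''
  14: (16,8) 1 'f'
  15: (8,6) 1 'f'
  16: (6,2) 0 ''
  17: (2,10) 1 'g'
  18: (10,14) 2 'gc'

n(n+1)/2 = 19·20/2 = 190
Σ LCP = 0 + 1 + 1 + 0 + 1 + 0 + 1 + 0 + 3 + 0 + 1 + 1 + 1 + 0 + 1 + 1 + 0 + 1 + 2 = 15
distinct = 190 − 15 = 175

175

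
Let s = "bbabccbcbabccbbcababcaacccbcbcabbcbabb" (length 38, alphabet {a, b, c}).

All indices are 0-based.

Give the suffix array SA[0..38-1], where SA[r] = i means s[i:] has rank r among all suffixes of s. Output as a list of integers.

[21, 16, 35, 30, 18, 9, 2, 22, 37, 34, 17, 8, 1, 36, 0, 13, 31, 19, 14, 28, 32, 6, 26, 10, 3, 20, 15, 29, 33, 7, 12, 27, 5, 25, 11, 4, 24, 23]

rank→(start, suffix):
  0 → (21, 'aacccbcbcabbcbabb')
  1 → (16, 'ababcaacccbcbcabbcbabb')
  2 → (35, 'abb')
  3 → (30, 'abbcbabb')
  4 → (18, 'abcaacccbcbcabbcbabb')
  5 → (9, 'abccbbcababcaacccbcbcabbcbabb')
  6 → (2, 'abccbcbabccbbcababcaacccbcbcabbcbabb')
  7 → (22, 'acccbcbcabbcbabb')
  8 → (37, 'b')
  9 → (34, 'babb')
  10 → (17, 'babcaacccbcbcabbcbabb')
  11 → (8, 'babccbbcababcaacccbcbcabbcbabb')
  12 → (1, 'babccbcbabccbbcababcaacccbcbcabbcbabb')
  13 → (36, 'bb')
  14 → (0, 'bbabccbcbabccbbcababcaacccbcbcabbcbabb')
  15 → (13, 'bbcababcaacccbcbcabbcbabb')
  16 → (31, 'bbcbabb')
  17 → (19, 'bcaacccbcbcabbcbabb')
  18 → (14, 'bcababcaacccbcbcabbcbabb')
  19 → (28, 'bcabbcbabb')
  20 → (32, 'bcbabb')
  21 → (6, 'bcbabccbbcababcaacccbcbcabbcbabb')
  22 → (26, 'bcbcabbcbabb')
  23 → (10, 'bccbbcababcaacccbcbcabbcbabb')
  24 → (3, 'bccbcbabccbbcababcaacccbcbcabbcbabb')
  25 → (20, 'caacccbcbcabbcbabb')
  26 → (15, 'cababcaacccbcbcabbcbabb')
  27 → (29, 'cabbcbabb')
  28 → (33, 'cbabb')
  29 → (7, 'cbabccbbcababcaacccbcbcabbcbabb')
  30 → (12, 'cbbcababcaacccbcbcabbcbabb')
  31 → (27, 'cbcabbcbabb')
  32 → (5, 'cbcbabccbbcababcaacccbcbcabbcbabb')
  33 → (25, 'cbcbcabbcbabb')
  34 → (11, 'ccbbcababcaacccbcbcabbcbabb')
  35 → (4, 'ccbcbabccbbcababcaacccbcbcabbcbabb')
  36 → (24, 'ccbcbcabbcbabb')
  37 → (23, 'cccbcbcabbcbabb')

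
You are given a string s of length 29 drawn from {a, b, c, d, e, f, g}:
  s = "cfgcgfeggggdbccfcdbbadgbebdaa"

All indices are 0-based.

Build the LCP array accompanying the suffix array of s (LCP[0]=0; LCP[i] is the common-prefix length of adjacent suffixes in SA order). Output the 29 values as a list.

rank→(start, suffix):
  0 → (28, 'a')
  1 → (27, 'aa')
  2 → (20, 'adgbebdaa')
  3 → (19, 'badgbebdaa')
  4 → (18, 'bbadgbebdaa')
  5 → (12, 'bccfcdbbadgbebdaa')
  6 → (25, 'bdaa')
  7 → (23, 'bebdaa')
  8 → (13, 'ccfcdbbadgbebdaa')
  9 → (16, 'cdbbadgbebdaa')
  10 → (14, 'cfcdbbadgbebdaa')
  11 → (0, 'cfgcgfeggggdbccfcdbbadgbebdaa')
  12 → (3, 'cgfeggggdbccfcdbbadgbebdaa')
  13 → (26, 'daa')
  14 → (17, 'dbbadgbebdaa')
  15 → (11, 'dbccfcdbbadgbebdaa')
  16 → (21, 'dgbebdaa')
  17 → (24, 'ebdaa')
  18 → (6, 'eggggdbccfcdbbadgbebdaa')
  19 → (15, 'fcdbbadgbebdaa')
  20 → (5, 'feggggdbccfcdbbadgbebdaa')
  21 → (1, 'fgcgfeggggdbccfcdbbadgbebdaa')
  22 → (22, 'gbebdaa')
  23 → (2, 'gcgfeggggdbccfcdbbadgbebdaa')
  24 → (10, 'gdbccfcdbbadgbebdaa')
  25 → (4, 'gfeggggdbccfcdbbadgbebdaa')
  26 → (9, 'ggdbccfcdbbadgbebdaa')
  27 → (8, 'gggdbccfcdbbadgbebdaa')
  28 → (7, 'ggggdbccfcdbbadgbebdaa')

SA = [28, 27, 20, 19, 18, 12, 25, 23, 13, 16, 14, 0, 3, 26, 17, 11, 21, 24, 6, 15, 5, 1, 22, 2, 10, 4, 9, 8, 7]
i: (SA[i-1],SA[i]) lcp shared
  1: (28,27) 1 'a'
  2: (27,20) 1 'a'
  3: (20,19) 0 ''
  4: (19,18) 1 'b'
  5: (18,12) 1 'b'
  6: (12,25) 1 'b'
  7: (25,23) 1 'b'
  8: (23,13) 0 ''
  9: (13,16) 1 'c'
  10: (16,14) 1 'c'
  11: (14,0) 2 'cf'
  12: (0,3) 1 'c'
  13: (3,26) 0 ''
  14: (26,17) 1 'd'
  15: (17,11) 2 'db'
  16: (11,21) 1 'd'
  17: (21,24) 0 ''
  18: (24,6) 1 'e'
  19: (6,15) 0 ''
  20: (15,5) 1 'f'
  21: (5,1) 1 'f'
  22: (1,22) 0 ''
  23: (22,2) 1 'g'
  24: (2,10) 1 'g'
  25: (10,4) 1 'g'
  26: (4,9) 1 'g'
  27: (9,8) 2 'gg'
  28: (8,7) 3 'ggg'

[0, 1, 1, 0, 1, 1, 1, 1, 0, 1, 1, 2, 1, 0, 1, 2, 1, 0, 1, 0, 1, 1, 0, 1, 1, 1, 1, 2, 3]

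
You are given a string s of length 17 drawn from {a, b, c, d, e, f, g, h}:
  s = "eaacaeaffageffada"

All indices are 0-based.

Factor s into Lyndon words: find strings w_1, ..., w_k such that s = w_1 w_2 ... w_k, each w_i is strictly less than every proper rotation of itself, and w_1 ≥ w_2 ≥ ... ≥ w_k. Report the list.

["e", "aacaeaffageffad", "a"]

emit factor 1: 'e' (i=0, period=1)
emit factor 2: 'aacaeaffageffad' (i=1, period=15)
emit factor 3: 'a' (i=16, period=1)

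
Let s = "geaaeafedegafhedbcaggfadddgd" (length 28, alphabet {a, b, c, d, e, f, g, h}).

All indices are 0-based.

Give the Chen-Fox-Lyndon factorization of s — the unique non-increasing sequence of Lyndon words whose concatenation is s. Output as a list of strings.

emit factor 1: 'g' (i=0, period=1)
emit factor 2: 'e' (i=1, period=1)
emit factor 3: 'aaeafedegafhedbcaggfadddgd' (i=2, period=26)

["g", "e", "aaeafedegafhedbcaggfadddgd"]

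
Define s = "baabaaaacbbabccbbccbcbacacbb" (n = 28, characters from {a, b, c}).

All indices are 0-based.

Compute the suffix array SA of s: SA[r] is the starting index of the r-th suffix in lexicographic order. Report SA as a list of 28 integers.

[4, 5, 1, 6, 2, 11, 22, 24, 7, 27, 3, 0, 10, 21, 26, 9, 15, 19, 12, 16, 23, 20, 25, 8, 14, 18, 13, 17]

rank | idx | suffix
   0 |   4 | aaaacbbabccbbccbcbacacbb
   1 |   5 | aaacbbabccbbccbcbacacbb
   2 |   1 | aabaaaacbbabccbbccbcbacacbb
   3 |   6 | aacbbabccbbccbcbacacbb
   4 |   2 | abaaaacbbabccbbccbcbacacbb
   5 |  11 | abccbbccbcbacacbb
   6 |  22 | acacbb
   7 |  24 | acbb
   8 |   7 | acbbabccbbccbcbacacbb
   9 |  27 | b
  10 |   3 | baaaacbbabccbbccbcbacacbb
  11 |   0 | baabaaaacbbabccbbccbcbacacbb
  12 |  10 | babccbbccbcbacacbb
  13 |  21 | bacacbb
  14 |  26 | bb
  15 |   9 | bbabccbbccbcbacacbb
  16 |  15 | bbccbcbacacbb
  17 |  19 | bcbacacbb
  18 |  12 | bccbbccbcbacacbb
  19 |  16 | bccbcbacacbb
  20 |  23 | cacbb
  21 |  20 | cbacacbb
  22 |  25 | cbb
  23 |   8 | cbbabccbbccbcbacacbb
  24 |  14 | cbbccbcbacacbb
  25 |  18 | cbcbacacbb
  26 |  13 | ccbbccbcbacacbb
  27 |  17 | ccbcbacacbb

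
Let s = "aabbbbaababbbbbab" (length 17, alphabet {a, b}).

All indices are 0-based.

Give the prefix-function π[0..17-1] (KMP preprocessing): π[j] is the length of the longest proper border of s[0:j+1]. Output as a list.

[0, 1, 0, 0, 0, 0, 1, 2, 3, 1, 0, 0, 0, 0, 0, 1, 0]

π[0] = 0
j=1 s[j]='a': π[1]=1 (border 'a')
j=2 s[j]='b': k: 1→0; π[2]=0 (border '')
j=3 s[j]='b': π[3]=0 (border '')
j=4 s[j]='b': π[4]=0 (border '')
j=5 s[j]='b': π[5]=0 (border '')
j=6 s[j]='a': π[6]=1 (border 'a')
j=7 s[j]='a': π[7]=2 (border 'aa')
j=8 s[j]='b': π[8]=3 (border 'aab')
j=9 s[j]='a': k: 3→0; π[9]=1 (border 'a')
j=10 s[j]='b': k: 1→0; π[10]=0 (border '')
j=11 s[j]='b': π[11]=0 (border '')
j=12 s[j]='b': π[12]=0 (border '')
j=13 s[j]='b': π[13]=0 (border '')
j=14 s[j]='b': π[14]=0 (border '')
j=15 s[j]='a': π[15]=1 (border 'a')
j=16 s[j]='b': k: 1→0; π[16]=0 (border '')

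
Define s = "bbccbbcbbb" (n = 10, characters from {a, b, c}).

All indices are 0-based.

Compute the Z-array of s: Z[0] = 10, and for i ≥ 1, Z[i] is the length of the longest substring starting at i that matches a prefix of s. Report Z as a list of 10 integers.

[10, 1, 0, 0, 3, 1, 0, 2, 2, 1]

Z[0]=10
i=1: outside box; Z[1]=1 extend→box=[1,2)
i=2: outside box; Z[2]=0
i=3: outside box; Z[3]=0
i=4: outside box; Z[4]=3 extend→box=[4,7)
i=5: min(r-i=2, Z[1]=1)=1; Z[5]=1
i=6: min(r-i=1, Z[2]=0)=0; Z[6]=0
i=7: outside box; Z[7]=2 extend→box=[7,9)
i=8: min(r-i=1, Z[1]=1)=1; Z[8]=2 extend→box=[8,10)
i=9: min(r-i=1, Z[1]=1)=1; Z[9]=1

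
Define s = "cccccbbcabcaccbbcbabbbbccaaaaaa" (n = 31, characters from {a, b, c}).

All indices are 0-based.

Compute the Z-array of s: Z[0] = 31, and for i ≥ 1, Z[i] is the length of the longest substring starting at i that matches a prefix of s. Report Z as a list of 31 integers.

[31, 4, 3, 2, 1, 0, 0, 1, 0, 0, 1, 0, 2, 1, 0, 0, 1, 0, 0, 0, 0, 0, 0, 2, 1, 0, 0, 0, 0, 0, 0]

Z[0]=31
i=1: fresh scan; Z[1]=4 extend→box=[1,5)
i=2: min(r-i=3, Z[1]=4)=3; Z[2]=3
i=3: min(r-i=2, Z[2]=3)=2; Z[3]=2
i=4: min(r-i=1, Z[3]=2)=1; Z[4]=1
i=5: fresh scan; Z[5]=0
i=6: fresh scan; Z[6]=0
i=7: fresh scan; Z[7]=1 extend→box=[7,8)
i=8: fresh scan; Z[8]=0
i=9: fresh scan; Z[9]=0
i=10: fresh scan; Z[10]=1 extend→box=[10,11)
i=11: fresh scan; Z[11]=0
i=12: fresh scan; Z[12]=2 extend→box=[12,14)
i=13: min(r-i=1, Z[1]=4)=1; Z[13]=1
i=14: fresh scan; Z[14]=0
i=15: fresh scan; Z[15]=0
i=16: fresh scan; Z[16]=1 extend→box=[16,17)
i=17: fresh scan; Z[17]=0
i=18: fresh scan; Z[18]=0
i=19: fresh scan; Z[19]=0
i=20: fresh scan; Z[20]=0
i=21: fresh scan; Z[21]=0
i=22: fresh scan; Z[22]=0
i=23: fresh scan; Z[23]=2 extend→box=[23,25)
i=24: min(r-i=1, Z[1]=4)=1; Z[24]=1
i=25: fresh scan; Z[25]=0
i=26: fresh scan; Z[26]=0
i=27: fresh scan; Z[27]=0
i=28: fresh scan; Z[28]=0
i=29: fresh scan; Z[29]=0
i=30: fresh scan; Z[30]=0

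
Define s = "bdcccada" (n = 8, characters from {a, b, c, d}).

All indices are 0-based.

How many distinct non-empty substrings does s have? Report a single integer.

31

rank→(start, suffix):
  0 → (7, 'a')
  1 → (5, 'ada')
  2 → (0, 'bdcccada')
  3 → (4, 'cada')
  4 → (3, 'ccada')
  5 → (2, 'cccada')
  6 → (6, 'da')
  7 → (1, 'dcccada')

SA = [7, 5, 0, 4, 3, 2, 6, 1]
[i] adj suffixes → lcp
  [1] 7/5 → 1 ('a')
  [2] 5/0 → 0 ('')
  [3] 0/4 → 0 ('')
  [4] 4/3 → 1 ('c')
  [5] 3/2 → 2 ('cc')
  [6] 2/6 → 0 ('')
  [7] 6/1 → 1 ('d')

n(n+1)/2 = 8·9/2 = 36
Σ LCP = 0 + 1 + 0 + 0 + 1 + 2 + 0 + 1 = 5
distinct = 36 − 5 = 31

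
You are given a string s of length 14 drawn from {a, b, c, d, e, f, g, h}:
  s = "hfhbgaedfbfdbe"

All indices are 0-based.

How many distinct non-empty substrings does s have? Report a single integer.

sorted suffixes:
  #0 SA[0]=5  'aedfbfdbe'
  #1 SA[1]=12  'be'
  #2 SA[2]=9  'bfdbe'
  #3 SA[3]=3  'bgaedfbfdbe'
  #4 SA[4]=11  'dbe'
  #5 SA[5]=7  'dfbfdbe'
  #6 SA[6]=13  'e'
  #7 SA[7]=6  'edfbfdbe'
  #8 SA[8]=8  'fbfdbe'
  #9 SA[9]=10  'fdbe'
  #10 SA[10]=1  'fhbgaedfbfdbe'
  #11 SA[11]=4  'gaedfbfdbe'
  #12 SA[12]=2  'hbgaedfbfdbe'
  #13 SA[13]=0  'hfhbgaedfbfdbe'

SA = [5, 12, 9, 3, 11, 7, 13, 6, 8, 10, 1, 4, 2, 0]
[i] adj suffixes → lcp
  [1] 5/12 → 0 ('')
  [2] 12/9 → 1 ('b')
  [3] 9/3 → 1 ('b')
  [4] 3/11 → 0 ('')
  [5] 11/7 → 1 ('d')
  [6] 7/13 → 0 ('')
  [7] 13/6 → 1 ('e')
  [8] 6/8 → 0 ('')
  [9] 8/10 → 1 ('f')
  [10] 10/1 → 1 ('f')
  [11] 1/4 → 0 ('')
  [12] 4/2 → 0 ('')
  [13] 2/0 → 1 ('h')

n(n+1)/2 = 14·15/2 = 105
Σ LCP = 0 + 0 + 1 + 1 + 0 + 1 + 0 + 1 + 0 + 1 + 1 + 0 + 0 + 1 = 7
distinct = 105 − 7 = 98

98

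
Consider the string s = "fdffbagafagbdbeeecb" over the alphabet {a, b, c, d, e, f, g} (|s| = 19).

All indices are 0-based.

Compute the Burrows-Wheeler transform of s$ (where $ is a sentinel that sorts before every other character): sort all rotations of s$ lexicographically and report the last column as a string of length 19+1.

rank  rotation              last
    0  $fdffbagafagbdbeeecb  b
    1  afagbdbeeecb$fdffbag  g
    2  agafagbdbeeecb$fdffb  b
    3  agbdbeeecb$fdffbagaf  f
    4  b$fdffbagafagbdbeeec  c
    5  bagafagbdbeeecb$fdff  f
    6  bdbeeecb$fdffbagafag  g
    7  beeecb$fdffbagafagbd  d
    8  cb$fdffbagafagbdbeee  e
    9  dbeeecb$fdffbagafagb  b
   10  dffbagafagbdbeeecb$f  f
   11  ecb$fdffbagafagbdbee  e
   12  eecb$fdffbagafagbdbe  e
   13  eeecb$fdffbagafagbdb  b
   14  fagbdbeeecb$fdffbaga  a
   15  fbagafagbdbeeecb$fdf  f
   16  fdffbagafagbdbeeecb$  $
   17  ffbagafagbdbeeecb$fd  d
   18  gafagbdbeeecb$fdffba  a
   19  gbdbeeecb$fdffbagafa  a

bgbfcfgdebfeebaf$daa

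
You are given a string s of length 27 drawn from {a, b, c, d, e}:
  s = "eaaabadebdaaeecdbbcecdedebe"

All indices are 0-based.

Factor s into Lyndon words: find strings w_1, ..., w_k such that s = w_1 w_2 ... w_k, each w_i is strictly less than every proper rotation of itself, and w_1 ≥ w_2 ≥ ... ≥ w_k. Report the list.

emit factor 1: 'e' (i=0, period=1)
emit factor 2: 'aaabadebdaaeecdbbcecdedebe' (i=1, period=26)

["e", "aaabadebdaaeecdbbcecdedebe"]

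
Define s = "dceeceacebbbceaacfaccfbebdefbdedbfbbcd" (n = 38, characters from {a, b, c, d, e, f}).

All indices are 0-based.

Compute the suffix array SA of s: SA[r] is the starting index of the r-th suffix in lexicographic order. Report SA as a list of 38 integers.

rank→(start, suffix):
  0 → (14, 'aacfaccfbebdefbdedbfbbcd')
  1 → (18, 'accfbebdefbdedbfbbcd')
  2 → (6, 'acebbbceaacfaccfbebdefbdedbfbbcd')
  3 → (15, 'acfaccfbebdefbdedbfbbcd')
  4 → (9, 'bbbceaacfaccfbebdefbdedbfbbcd')
  5 → (34, 'bbcd')
  6 → (10, 'bbceaacfaccfbebdefbdedbfbbcd')
  7 → (35, 'bcd')
  8 → (11, 'bceaacfaccfbebdefbdedbfbbcd')
  9 → (28, 'bdedbfbbcd')
  10 → (24, 'bdefbdedbfbbcd')
  11 → (22, 'bebdefbdedbfbbcd')
  12 → (32, 'bfbbcd')
  13 → (19, 'ccfbebdefbdedbfbbcd')
  14 → (36, 'cd')
  15 → (12, 'ceaacfaccfbebdefbdedbfbbcd')
  16 → (4, 'ceacebbbceaacfaccfbebdefbdedbfbbcd')
  17 → (7, 'cebbbceaacfaccfbebdefbdedbfbbcd')
  18 → (1, 'ceeceacebbbceaacfaccfbebdefbdedbfbbcd')
  19 → (16, 'cfaccfbebdefbdedbfbbcd')
  20 → (20, 'cfbebdefbdedbfbbcd')
  21 → (37, 'd')
  22 → (31, 'dbfbbcd')
  23 → (0, 'dceeceacebbbceaacfaccfbebdefbdedbfbbcd')
  24 → (29, 'dedbfbbcd')
  25 → (25, 'defbdedbfbbcd')
  26 → (13, 'eaacfaccfbebdefbdedbfbbcd')
  27 → (5, 'eacebbbceaacfaccfbebdefbdedbfbbcd')
  28 → (8, 'ebbbceaacfaccfbebdefbdedbfbbcd')
  29 → (23, 'ebdefbdedbfbbcd')
  30 → (3, 'eceacebbbceaacfaccfbebdefbdedbfbbcd')
  31 → (30, 'edbfbbcd')
  32 → (2, 'eeceacebbbceaacfaccfbebdefbdedbfbbcd')
  33 → (26, 'efbdedbfbbcd')
  34 → (17, 'faccfbebdefbdedbfbbcd')
  35 → (33, 'fbbcd')
  36 → (27, 'fbdedbfbbcd')
  37 → (21, 'fbebdefbdedbfbbcd')

[14, 18, 6, 15, 9, 34, 10, 35, 11, 28, 24, 22, 32, 19, 36, 12, 4, 7, 1, 16, 20, 37, 31, 0, 29, 25, 13, 5, 8, 23, 3, 30, 2, 26, 17, 33, 27, 21]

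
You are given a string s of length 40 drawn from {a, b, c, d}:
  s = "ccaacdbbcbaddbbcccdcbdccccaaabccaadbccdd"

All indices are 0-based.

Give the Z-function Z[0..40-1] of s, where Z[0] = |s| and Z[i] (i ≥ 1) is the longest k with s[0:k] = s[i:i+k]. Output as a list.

Z[0]=40
i=1: fresh scan; Z[1]=1 extend→box=[1,2)
i=2: fresh scan; Z[2]=0
i=3: fresh scan; Z[3]=0
i=4: fresh scan; Z[4]=1 extend→box=[4,5)
i=5: fresh scan; Z[5]=0
i=6: fresh scan; Z[6]=0
i=7: fresh scan; Z[7]=0
i=8: fresh scan; Z[8]=1 extend→box=[8,9)
i=9: fresh scan; Z[9]=0
i=10: fresh scan; Z[10]=0
i=11: fresh scan; Z[11]=0
i=12: fresh scan; Z[12]=0
i=13: fresh scan; Z[13]=0
i=14: fresh scan; Z[14]=0
i=15: fresh scan; Z[15]=2 extend→box=[15,17)
i=16: min(r-i=1, Z[1]=1)=1; Z[16]=2 extend→box=[16,18)
i=17: min(r-i=1, Z[1]=1)=1; Z[17]=1
i=18: fresh scan; Z[18]=0
i=19: fresh scan; Z[19]=1 extend→box=[19,20)
i=20: fresh scan; Z[20]=0
i=21: fresh scan; Z[21]=0
i=22: fresh scan; Z[22]=2 extend→box=[22,24)
i=23: min(r-i=1, Z[1]=1)=1; Z[23]=2 extend→box=[23,25)
i=24: min(r-i=1, Z[1]=1)=1; Z[24]=4 extend→box=[24,28)
i=25: min(r-i=3, Z[1]=1)=1; Z[25]=1
i=26: min(r-i=2, Z[2]=0)=0; Z[26]=0
i=27: min(r-i=1, Z[3]=0)=0; Z[27]=0
i=28: fresh scan; Z[28]=0
i=29: fresh scan; Z[29]=0
i=30: fresh scan; Z[30]=4 extend→box=[30,34)
i=31: min(r-i=3, Z[1]=1)=1; Z[31]=1
i=32: min(r-i=2, Z[2]=0)=0; Z[32]=0
i=33: min(r-i=1, Z[3]=0)=0; Z[33]=0
i=34: fresh scan; Z[34]=0
i=35: fresh scan; Z[35]=0
i=36: fresh scan; Z[36]=2 extend→box=[36,38)
i=37: min(r-i=1, Z[1]=1)=1; Z[37]=1
i=38: fresh scan; Z[38]=0
i=39: fresh scan; Z[39]=0

[40, 1, 0, 0, 1, 0, 0, 0, 1, 0, 0, 0, 0, 0, 0, 2, 2, 1, 0, 1, 0, 0, 2, 2, 4, 1, 0, 0, 0, 0, 4, 1, 0, 0, 0, 0, 2, 1, 0, 0]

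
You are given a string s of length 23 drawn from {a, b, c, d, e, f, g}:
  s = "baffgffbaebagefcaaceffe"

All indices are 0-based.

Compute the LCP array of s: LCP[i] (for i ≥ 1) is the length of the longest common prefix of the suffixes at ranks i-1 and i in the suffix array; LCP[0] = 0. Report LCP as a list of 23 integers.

[0, 1, 1, 1, 1, 0, 2, 2, 0, 1, 0, 1, 1, 2, 0, 1, 1, 1, 2, 2, 1, 0, 1]

sorted suffixes:
  #0 SA[0]=16  'aaceffe'
  #1 SA[1]=17  'aceffe'
  #2 SA[2]=8  'aebagefcaaceffe'
  #3 SA[3]=1  'affgffbaebagefcaaceffe'
  #4 SA[4]=11  'agefcaaceffe'
  #5 SA[5]=7  'baebagefcaaceffe'
  #6 SA[6]=0  'baffgffbaebagefcaaceffe'
  #7 SA[7]=10  'bagefcaaceffe'
  #8 SA[8]=15  'caaceffe'
  #9 SA[9]=18  'ceffe'
  #10 SA[10]=22  'e'
  #11 SA[11]=9  'ebagefcaaceffe'
  #12 SA[12]=13  'efcaaceffe'
  #13 SA[13]=19  'effe'
  #14 SA[14]=6  'fbaebagefcaaceffe'
  #15 SA[15]=14  'fcaaceffe'
  #16 SA[16]=21  'fe'
  #17 SA[17]=5  'ffbaebagefcaaceffe'
  #18 SA[18]=20  'ffe'
  #19 SA[19]=2  'ffgffbaebagefcaaceffe'
  #20 SA[20]=3  'fgffbaebagefcaaceffe'
  #21 SA[21]=12  'gefcaaceffe'
  #22 SA[22]=4  'gffbaebagefcaaceffe'

SA = [16, 17, 8, 1, 11, 7, 0, 10, 15, 18, 22, 9, 13, 19, 6, 14, 21, 5, 20, 2, 3, 12, 4]
[i] adj suffixes → lcp
  [1] 16/17 → 1 ('a')
  [2] 17/8 → 1 ('a')
  [3] 8/1 → 1 ('a')
  [4] 1/11 → 1 ('a')
  [5] 11/7 → 0 ('')
  [6] 7/0 → 2 ('ba')
  [7] 0/10 → 2 ('ba')
  [8] 10/15 → 0 ('')
  [9] 15/18 → 1 ('c')
  [10] 18/22 → 0 ('')
  [11] 22/9 → 1 ('e')
  [12] 9/13 → 1 ('e')
  [13] 13/19 → 2 ('ef')
  [14] 19/6 → 0 ('')
  [15] 6/14 → 1 ('f')
  [16] 14/21 → 1 ('f')
  [17] 21/5 → 1 ('f')
  [18] 5/20 → 2 ('ff')
  [19] 20/2 → 2 ('ff')
  [20] 2/3 → 1 ('f')
  [21] 3/12 → 0 ('')
  [22] 12/4 → 1 ('g')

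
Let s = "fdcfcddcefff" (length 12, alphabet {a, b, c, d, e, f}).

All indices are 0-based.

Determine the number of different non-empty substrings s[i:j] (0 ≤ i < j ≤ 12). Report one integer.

rank→(start, suffix):
  0 → (4, 'cddcefff')
  1 → (7, 'cefff')
  2 → (2, 'cfcddcefff')
  3 → (6, 'dcefff')
  4 → (1, 'dcfcddcefff')
  5 → (5, 'ddcefff')
  6 → (8, 'efff')
  7 → (11, 'f')
  8 → (3, 'fcddcefff')
  9 → (0, 'fdcfcddcefff')
  10 → (10, 'ff')
  11 → (9, 'fff')

SA = [4, 7, 2, 6, 1, 5, 8, 11, 3, 0, 10, 9]
rank  pair      lcp
   1  s[4:],s[7:]  1  'c'
   2  s[7:],s[2:]  1  'c'
   3  s[2:],s[6:]  0  ''
   4  s[6:],s[1:]  2  'dc'
   5  s[1:],s[5:]  1  'd'
   6  s[5:],s[8:]  0  ''
   7  s[8:],s[11:]  0  ''
   8  s[11:],s[3:]  1  'f'
   9  s[3:],s[0:]  1  'f'
  10  s[0:],s[10:]  1  'f'
  11  s[10:],s[9:]  2  'ff'

n(n+1)/2 = 12·13/2 = 78
Σ LCP = 0 + 1 + 1 + 0 + 2 + 1 + 0 + 0 + 1 + 1 + 1 + 2 = 10
distinct = 78 − 10 = 68

68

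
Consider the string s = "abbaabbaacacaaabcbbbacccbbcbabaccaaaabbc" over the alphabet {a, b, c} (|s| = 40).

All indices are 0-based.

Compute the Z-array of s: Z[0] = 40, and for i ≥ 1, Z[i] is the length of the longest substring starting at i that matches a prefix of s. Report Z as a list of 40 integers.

[40, 0, 0, 1, 5, 0, 0, 1, 1, 0, 1, 0, 1, 1, 2, 0, 0, 0, 0, 0, 1, 0, 0, 0, 0, 0, 0, 0, 2, 0, 1, 0, 0, 1, 1, 1, 3, 0, 0, 0]

Z[0]=40
i=1: fresh scan; Z[1]=0
i=2: fresh scan; Z[2]=0
i=3: fresh scan; Z[3]=1 extend→box=[3,4)
i=4: fresh scan; Z[4]=5 extend→box=[4,9)
i=5: min(r-i=4, Z[1]=0)=0; Z[5]=0
i=6: min(r-i=3, Z[2]=0)=0; Z[6]=0
i=7: min(r-i=2, Z[3]=1)=1; Z[7]=1
i=8: min(r-i=1, Z[4]=5)=1; Z[8]=1
i=9: fresh scan; Z[9]=0
i=10: fresh scan; Z[10]=1 extend→box=[10,11)
i=11: fresh scan; Z[11]=0
i=12: fresh scan; Z[12]=1 extend→box=[12,13)
i=13: fresh scan; Z[13]=1 extend→box=[13,14)
i=14: fresh scan; Z[14]=2 extend→box=[14,16)
i=15: min(r-i=1, Z[1]=0)=0; Z[15]=0
i=16: fresh scan; Z[16]=0
i=17: fresh scan; Z[17]=0
i=18: fresh scan; Z[18]=0
i=19: fresh scan; Z[19]=0
i=20: fresh scan; Z[20]=1 extend→box=[20,21)
i=21: fresh scan; Z[21]=0
i=22: fresh scan; Z[22]=0
i=23: fresh scan; Z[23]=0
i=24: fresh scan; Z[24]=0
i=25: fresh scan; Z[25]=0
i=26: fresh scan; Z[26]=0
i=27: fresh scan; Z[27]=0
i=28: fresh scan; Z[28]=2 extend→box=[28,30)
i=29: min(r-i=1, Z[1]=0)=0; Z[29]=0
i=30: fresh scan; Z[30]=1 extend→box=[30,31)
i=31: fresh scan; Z[31]=0
i=32: fresh scan; Z[32]=0
i=33: fresh scan; Z[33]=1 extend→box=[33,34)
i=34: fresh scan; Z[34]=1 extend→box=[34,35)
i=35: fresh scan; Z[35]=1 extend→box=[35,36)
i=36: fresh scan; Z[36]=3 extend→box=[36,39)
i=37: min(r-i=2, Z[1]=0)=0; Z[37]=0
i=38: min(r-i=1, Z[2]=0)=0; Z[38]=0
i=39: fresh scan; Z[39]=0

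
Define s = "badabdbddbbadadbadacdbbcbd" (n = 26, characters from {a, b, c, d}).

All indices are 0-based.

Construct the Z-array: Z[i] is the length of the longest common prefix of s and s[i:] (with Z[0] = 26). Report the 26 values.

Z[0]=26
i=1: i≥r, start 0; Z[1]=0
i=2: i≥r, start 0; Z[2]=0
i=3: i≥r, start 0; Z[3]=0
i=4: i≥r, start 0; Z[4]=1 extend→box=[4,5)
i=5: i≥r, start 0; Z[5]=0
i=6: i≥r, start 0; Z[6]=1 extend→box=[6,7)
i=7: i≥r, start 0; Z[7]=0
i=8: i≥r, start 0; Z[8]=0
i=9: i≥r, start 0; Z[9]=1 extend→box=[9,10)
i=10: i≥r, start 0; Z[10]=4 extend→box=[10,14)
i=11: min(r-i=3, Z[1]=0)=0; Z[11]=0
i=12: min(r-i=2, Z[2]=0)=0; Z[12]=0
i=13: min(r-i=1, Z[3]=0)=0; Z[13]=0
i=14: i≥r, start 0; Z[14]=0
i=15: i≥r, start 0; Z[15]=4 extend→box=[15,19)
i=16: min(r-i=3, Z[1]=0)=0; Z[16]=0
i=17: min(r-i=2, Z[2]=0)=0; Z[17]=0
i=18: min(r-i=1, Z[3]=0)=0; Z[18]=0
i=19: i≥r, start 0; Z[19]=0
i=20: i≥r, start 0; Z[20]=0
i=21: i≥r, start 0; Z[21]=1 extend→box=[21,22)
i=22: i≥r, start 0; Z[22]=1 extend→box=[22,23)
i=23: i≥r, start 0; Z[23]=0
i=24: i≥r, start 0; Z[24]=1 extend→box=[24,25)
i=25: i≥r, start 0; Z[25]=0

[26, 0, 0, 0, 1, 0, 1, 0, 0, 1, 4, 0, 0, 0, 0, 4, 0, 0, 0, 0, 0, 1, 1, 0, 1, 0]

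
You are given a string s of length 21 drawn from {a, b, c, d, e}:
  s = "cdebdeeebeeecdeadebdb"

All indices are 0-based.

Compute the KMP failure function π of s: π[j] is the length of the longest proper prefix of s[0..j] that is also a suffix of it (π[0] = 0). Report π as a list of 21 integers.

[0, 0, 0, 0, 0, 0, 0, 0, 0, 0, 0, 0, 1, 2, 3, 0, 0, 0, 0, 0, 0]

π[0] = 0
j=1 s[j]='d': π[1]=0 (border '')
j=2 s[j]='e': π[2]=0 (border '')
j=3 s[j]='b': π[3]=0 (border '')
j=4 s[j]='d': π[4]=0 (border '')
j=5 s[j]='e': π[5]=0 (border '')
j=6 s[j]='e': π[6]=0 (border '')
j=7 s[j]='e': π[7]=0 (border '')
j=8 s[j]='b': π[8]=0 (border '')
j=9 s[j]='e': π[9]=0 (border '')
j=10 s[j]='e': π[10]=0 (border '')
j=11 s[j]='e': π[11]=0 (border '')
j=12 s[j]='c': π[12]=1 (border 'c')
j=13 s[j]='d': π[13]=2 (border 'cd')
j=14 s[j]='e': π[14]=3 (border 'cde')
j=15 s[j]='a': k: 3→0; π[15]=0 (border '')
j=16 s[j]='d': π[16]=0 (border '')
j=17 s[j]='e': π[17]=0 (border '')
j=18 s[j]='b': π[18]=0 (border '')
j=19 s[j]='d': π[19]=0 (border '')
j=20 s[j]='b': π[20]=0 (border '')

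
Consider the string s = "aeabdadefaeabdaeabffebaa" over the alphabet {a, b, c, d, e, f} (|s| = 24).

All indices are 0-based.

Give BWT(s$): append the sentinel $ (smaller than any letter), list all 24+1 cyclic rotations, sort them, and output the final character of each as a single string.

rank  rotation                   last
    0  $aeabdadefaeabdaeabffebaa  a
    1  a$aeabdadefaeabdaeabffeba  a
    2  aa$aeabdadefaeabdaeabffeb  b
    3  abdadefaeabdaeabffebaa$ae  e
    4  abdaeabffebaa$aeabdadefae  e
    5  abffebaa$aeabdadefaeabdae  e
    6  adefaeabdaeabffebaa$aeabd  d
    7  aeabdadefaeabdaeabffebaa$  $
    8  aeabdaeabffebaa$aeabdadef  f
    9  aeabffebaa$aeabdadefaeabd  d
   10  baa$aeabdadefaeabdaeabffe  e
   11  bdadefaeabdaeabffebaa$aea  a
   12  bdaeabffebaa$aeabdadefaea  a
   13  bffebaa$aeabdadefaeabdaea  a
   14  dadefaeabdaeabffebaa$aeab  b
   15  daeabffebaa$aeabdadefaeab  b
   16  defaeabdaeabffebaa$aeabda  a
   17  eabdadefaeabdaeabffebaa$a  a
   18  eabdaeabffebaa$aeabdadefa  a
   19  eabffebaa$aeabdadefaeabda  a
   20  ebaa$aeabdadefaeabdaeabff  f
   21  efaeabdaeabffebaa$aeabdad  d
   22  faeabdaeabffebaa$aeabdade  e
   23  febaa$aeabdadefaeabdaeabf  f
   24  ffebaa$aeabdadefaeabdaeab  b

aabeeed$fdeaaabbaaaafdefb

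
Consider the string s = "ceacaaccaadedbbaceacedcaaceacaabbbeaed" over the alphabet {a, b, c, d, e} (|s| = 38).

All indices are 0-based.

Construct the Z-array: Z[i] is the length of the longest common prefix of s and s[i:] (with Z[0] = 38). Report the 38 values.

[38, 0, 0, 1, 0, 0, 1, 1, 0, 0, 0, 0, 0, 0, 0, 0, 4, 0, 0, 2, 0, 0, 1, 0, 0, 6, 0, 0, 1, 0, 0, 0, 0, 0, 0, 0, 0, 0]

Z[0]=38
i=1: i≥r, start 0; Z[1]=0
i=2: i≥r, start 0; Z[2]=0
i=3: i≥r, start 0; Z[3]=1 scan→box=[3,4)
i=4: i≥r, start 0; Z[4]=0
i=5: i≥r, start 0; Z[5]=0
i=6: i≥r, start 0; Z[6]=1 scan→box=[6,7)
i=7: i≥r, start 0; Z[7]=1 scan→box=[7,8)
i=8: i≥r, start 0; Z[8]=0
i=9: i≥r, start 0; Z[9]=0
i=10: i≥r, start 0; Z[10]=0
i=11: i≥r, start 0; Z[11]=0
i=12: i≥r, start 0; Z[12]=0
i=13: i≥r, start 0; Z[13]=0
i=14: i≥r, start 0; Z[14]=0
i=15: i≥r, start 0; Z[15]=0
i=16: i≥r, start 0; Z[16]=4 scan→box=[16,20)
i=17: min(r-i=3, Z[1]=0)=0; Z[17]=0
i=18: min(r-i=2, Z[2]=0)=0; Z[18]=0
i=19: min(r-i=1, Z[3]=1)=1; Z[19]=2 scan→box=[19,21)
i=20: min(r-i=1, Z[1]=0)=0; Z[20]=0
i=21: i≥r, start 0; Z[21]=0
i=22: i≥r, start 0; Z[22]=1 scan→box=[22,23)
i=23: i≥r, start 0; Z[23]=0
i=24: i≥r, start 0; Z[24]=0
i=25: i≥r, start 0; Z[25]=6 scan→box=[25,31)
i=26: min(r-i=5, Z[1]=0)=0; Z[26]=0
i=27: min(r-i=4, Z[2]=0)=0; Z[27]=0
i=28: min(r-i=3, Z[3]=1)=1; Z[28]=1
i=29: min(r-i=2, Z[4]=0)=0; Z[29]=0
i=30: min(r-i=1, Z[5]=0)=0; Z[30]=0
i=31: i≥r, start 0; Z[31]=0
i=32: i≥r, start 0; Z[32]=0
i=33: i≥r, start 0; Z[33]=0
i=34: i≥r, start 0; Z[34]=0
i=35: i≥r, start 0; Z[35]=0
i=36: i≥r, start 0; Z[36]=0
i=37: i≥r, start 0; Z[37]=0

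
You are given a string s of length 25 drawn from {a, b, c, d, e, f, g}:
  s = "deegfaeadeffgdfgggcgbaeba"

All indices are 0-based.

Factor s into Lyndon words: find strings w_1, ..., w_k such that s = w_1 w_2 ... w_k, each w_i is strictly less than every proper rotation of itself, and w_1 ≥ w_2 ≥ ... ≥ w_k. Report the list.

["deegf", "ae", "adeffgdfgggcgbaeb", "a"]

emit factor 1: 'deegf' (i=0, period=5)
emit factor 2: 'ae' (i=5, period=2)
emit factor 3: 'adeffgdfgggcgbaeb' (i=7, period=17)
emit factor 4: 'a' (i=24, period=1)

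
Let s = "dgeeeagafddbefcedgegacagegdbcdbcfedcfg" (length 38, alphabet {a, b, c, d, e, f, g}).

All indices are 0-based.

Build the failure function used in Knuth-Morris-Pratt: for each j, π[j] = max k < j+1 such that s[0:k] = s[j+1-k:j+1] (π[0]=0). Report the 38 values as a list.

π[0] = 0
j=1 s[j]='g': π[1]=0 (border '')
j=2 s[j]='e': π[2]=0 (border '')
j=3 s[j]='e': π[3]=0 (border '')
j=4 s[j]='e': π[4]=0 (border '')
j=5 s[j]='a': π[5]=0 (border '')
j=6 s[j]='g': π[6]=0 (border '')
j=7 s[j]='a': π[7]=0 (border '')
j=8 s[j]='f': π[8]=0 (border '')
j=9 s[j]='d': π[9]=1 (border 'd')
j=10 s[j]='d': k: 1→0; π[10]=1 (border 'd')
j=11 s[j]='b': k: 1→0; π[11]=0 (border '')
j=12 s[j]='e': π[12]=0 (border '')
j=13 s[j]='f': π[13]=0 (border '')
j=14 s[j]='c': π[14]=0 (border '')
j=15 s[j]='e': π[15]=0 (border '')
j=16 s[j]='d': π[16]=1 (border 'd')
j=17 s[j]='g': π[17]=2 (border 'dg')
j=18 s[j]='e': π[18]=3 (border 'dge')
j=19 s[j]='g': k: 3→0; π[19]=0 (border '')
j=20 s[j]='a': π[20]=0 (border '')
j=21 s[j]='c': π[21]=0 (border '')
j=22 s[j]='a': π[22]=0 (border '')
j=23 s[j]='g': π[23]=0 (border '')
j=24 s[j]='e': π[24]=0 (border '')
j=25 s[j]='g': π[25]=0 (border '')
j=26 s[j]='d': π[26]=1 (border 'd')
j=27 s[j]='b': k: 1→0; π[27]=0 (border '')
j=28 s[j]='c': π[28]=0 (border '')
j=29 s[j]='d': π[29]=1 (border 'd')
j=30 s[j]='b': k: 1→0; π[30]=0 (border '')
j=31 s[j]='c': π[31]=0 (border '')
j=32 s[j]='f': π[32]=0 (border '')
j=33 s[j]='e': π[33]=0 (border '')
j=34 s[j]='d': π[34]=1 (border 'd')
j=35 s[j]='c': k: 1→0; π[35]=0 (border '')
j=36 s[j]='f': π[36]=0 (border '')
j=37 s[j]='g': π[37]=0 (border '')

[0, 0, 0, 0, 0, 0, 0, 0, 0, 1, 1, 0, 0, 0, 0, 0, 1, 2, 3, 0, 0, 0, 0, 0, 0, 0, 1, 0, 0, 1, 0, 0, 0, 0, 1, 0, 0, 0]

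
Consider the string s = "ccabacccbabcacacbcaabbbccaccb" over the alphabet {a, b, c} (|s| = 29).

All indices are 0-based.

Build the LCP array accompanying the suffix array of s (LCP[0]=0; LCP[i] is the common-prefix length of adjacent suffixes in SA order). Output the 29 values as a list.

[0, 1, 2, 2, 1, 2, 2, 3, 0, 1, 2, 1, 2, 1, 3, 2, 0, 2, 2, 3, 3, 1, 2, 2, 1, 3, 2, 3, 2]

rank | idx | suffix
   0 |  18 | aabbbccaccb
   1 |   2 | abacccbabcacacbcaabbbccaccb
   2 |  19 | abbbccaccb
   3 |   9 | abcacacbcaabbbccaccb
   4 |  12 | acacbcaabbbccaccb
   5 |  14 | acbcaabbbccaccb
   6 |  25 | accb
   7 |   4 | acccbabcacacbcaabbbccaccb
   8 |  28 | b
   9 |   8 | babcacacbcaabbbccaccb
  10 |   3 | bacccbabcacacbcaabbbccaccb
  11 |  20 | bbbccaccb
  12 |  21 | bbccaccb
  13 |  16 | bcaabbbccaccb
  14 |  10 | bcacacbcaabbbccaccb
  15 |  22 | bccaccb
  16 |  17 | caabbbccaccb
  17 |   1 | cabacccbabcacacbcaabbbccaccb
  18 |  11 | cacacbcaabbbccaccb
  19 |  13 | cacbcaabbbccaccb
  20 |  24 | caccb
  21 |  27 | cb
  22 |   7 | cbabcacacbcaabbbccaccb
  23 |  15 | cbcaabbbccaccb
  24 |   0 | ccabacccbabcacacbcaabbbccaccb
  25 |  23 | ccaccb
  26 |  26 | ccb
  27 |   6 | ccbabcacacbcaabbbccaccb
  28 |   5 | cccbabcacacbcaabbbccaccb

SA = [18, 2, 19, 9, 12, 14, 25, 4, 28, 8, 3, 20, 21, 16, 10, 22, 17, 1, 11, 13, 24, 27, 7, 15, 0, 23, 26, 6, 5]
i: (SA[i-1],SA[i]) lcp shared
  1: (18,2) 1 'a'
  2: (2,19) 2 'ab'
  3: (19,9) 2 'ab'
  4: (9,12) 1 'a'
  5: (12,14) 2 'ac'
  6: (14,25) 2 'ac'
  7: (25,4) 3 'acc'
  8: (4,28) 0 ''
  9: (28,8) 1 'b'
  10: (8,3) 2 'ba'
  11: (3,20) 1 'b'
  12: (20,21) 2 'bb'
  13: (21,16) 1 'b'
  14: (16,10) 3 'bca'
  15: (10,22) 2 'bc'
  16: (22,17) 0 ''
  17: (17,1) 2 'ca'
  18: (1,11) 2 'ca'
  19: (11,13) 3 'cac'
  20: (13,24) 3 'cac'
  21: (24,27) 1 'c'
  22: (27,7) 2 'cb'
  23: (7,15) 2 'cb'
  24: (15,0) 1 'c'
  25: (0,23) 3 'cca'
  26: (23,26) 2 'cc'
  27: (26,6) 3 'ccb'
  28: (6,5) 2 'cc'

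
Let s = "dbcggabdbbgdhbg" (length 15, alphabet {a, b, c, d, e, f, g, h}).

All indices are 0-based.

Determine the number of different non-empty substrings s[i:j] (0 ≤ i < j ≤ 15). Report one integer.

sorted suffixes:
  #0 SA[0]=5  'abdbbgdhbg'
  #1 SA[1]=8  'bbgdhbg'
  #2 SA[2]=1  'bcggabdbbgdhbg'
  #3 SA[3]=6  'bdbbgdhbg'
  #4 SA[4]=13  'bg'
  #5 SA[5]=9  'bgdhbg'
  #6 SA[6]=2  'cggabdbbgdhbg'
  #7 SA[7]=7  'dbbgdhbg'
  #8 SA[8]=0  'dbcggabdbbgdhbg'
  #9 SA[9]=11  'dhbg'
  #10 SA[10]=14  'g'
  #11 SA[11]=4  'gabdbbgdhbg'
  #12 SA[12]=10  'gdhbg'
  #13 SA[13]=3  'ggabdbbgdhbg'
  #14 SA[14]=12  'hbg'

SA = [5, 8, 1, 6, 13, 9, 2, 7, 0, 11, 14, 4, 10, 3, 12]
[i] adj suffixes → lcp
  [1] 5/8 → 0 ('')
  [2] 8/1 → 1 ('b')
  [3] 1/6 → 1 ('b')
  [4] 6/13 → 1 ('b')
  [5] 13/9 → 2 ('bg')
  [6] 9/2 → 0 ('')
  [7] 2/7 → 0 ('')
  [8] 7/0 → 2 ('db')
  [9] 0/11 → 1 ('d')
  [10] 11/14 → 0 ('')
  [11] 14/4 → 1 ('g')
  [12] 4/10 → 1 ('g')
  [13] 10/3 → 1 ('g')
  [14] 3/12 → 0 ('')

n(n+1)/2 = 15·16/2 = 120
Σ LCP = 0 + 0 + 1 + 1 + 1 + 2 + 0 + 0 + 2 + 1 + 0 + 1 + 1 + 1 + 0 = 11
distinct = 120 − 11 = 109

109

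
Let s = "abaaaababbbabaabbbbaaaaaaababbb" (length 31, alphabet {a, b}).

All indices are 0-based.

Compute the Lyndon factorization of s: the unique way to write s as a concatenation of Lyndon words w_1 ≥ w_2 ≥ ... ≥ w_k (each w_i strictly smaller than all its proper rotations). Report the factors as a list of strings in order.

["ab", "aaaababbbabaabbbb", "aaaaaaababbb"]

emit factor 1: 'ab' (i=0, period=2)
emit factor 2: 'aaaababbbabaabbbb' (i=2, period=17)
emit factor 3: 'aaaaaaababbb' (i=19, period=12)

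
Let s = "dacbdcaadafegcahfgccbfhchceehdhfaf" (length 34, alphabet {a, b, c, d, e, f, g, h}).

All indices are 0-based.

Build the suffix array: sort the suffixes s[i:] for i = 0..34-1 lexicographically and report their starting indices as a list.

sorted suffixes:
  #0 SA[0]=6  'aadafegcahfgccbfhchceehdhfaf'
  #1 SA[1]=1  'acbdcaadafegcahfgccbfhchceehdhfaf'
  #2 SA[2]=7  'adafegcahfgccbfhchceehdhfaf'
  #3 SA[3]=32  'af'
  #4 SA[4]=9  'afegcahfgccbfhchceehdhfaf'
  #5 SA[5]=14  'ahfgccbfhchceehdhfaf'
  #6 SA[6]=3  'bdcaadafegcahfgccbfhchceehdhfaf'
  #7 SA[7]=20  'bfhchceehdhfaf'
  #8 SA[8]=5  'caadafegcahfgccbfhchceehdhfaf'
  #9 SA[9]=13  'cahfgccbfhchceehdhfaf'
  #10 SA[10]=2  'cbdcaadafegcahfgccbfhchceehdhfaf'
  #11 SA[11]=19  'cbfhchceehdhfaf'
  #12 SA[12]=18  'ccbfhchceehdhfaf'
  #13 SA[13]=25  'ceehdhfaf'
  #14 SA[14]=23  'chceehdhfaf'
  #15 SA[15]=0  'dacbdcaadafegcahfgccbfhchceehdhfaf'
  #16 SA[16]=8  'dafegcahfgccbfhchceehdhfaf'
  #17 SA[17]=4  'dcaadafegcahfgccbfhchceehdhfaf'
  #18 SA[18]=29  'dhfaf'
  #19 SA[19]=26  'eehdhfaf'
  #20 SA[20]=11  'egcahfgccbfhchceehdhfaf'
  #21 SA[21]=27  'ehdhfaf'
  #22 SA[22]=33  'f'
  #23 SA[23]=31  'faf'
  #24 SA[24]=10  'fegcahfgccbfhchceehdhfaf'
  #25 SA[25]=16  'fgccbfhchceehdhfaf'
  #26 SA[26]=21  'fhchceehdhfaf'
  #27 SA[27]=12  'gcahfgccbfhchceehdhfaf'
  #28 SA[28]=17  'gccbfhchceehdhfaf'
  #29 SA[29]=24  'hceehdhfaf'
  #30 SA[30]=22  'hchceehdhfaf'
  #31 SA[31]=28  'hdhfaf'
  #32 SA[32]=30  'hfaf'
  #33 SA[33]=15  'hfgccbfhchceehdhfaf'

[6, 1, 7, 32, 9, 14, 3, 20, 5, 13, 2, 19, 18, 25, 23, 0, 8, 4, 29, 26, 11, 27, 33, 31, 10, 16, 21, 12, 17, 24, 22, 28, 30, 15]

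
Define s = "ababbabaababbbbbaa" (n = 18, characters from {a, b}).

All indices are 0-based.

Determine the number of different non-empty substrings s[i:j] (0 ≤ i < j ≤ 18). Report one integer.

129

sorted suffixes:
  #0 SA[0]=17  'a'
  #1 SA[1]=16  'aa'
  #2 SA[2]=7  'aababbbbbaa'
  #3 SA[3]=5  'abaababbbbbaa'
  #4 SA[4]=0  'ababbabaababbbbbaa'
  #5 SA[5]=8  'ababbbbbaa'
  #6 SA[6]=2  'abbabaababbbbbaa'
  #7 SA[7]=10  'abbbbbaa'
  #8 SA[8]=15  'baa'
  #9 SA[9]=6  'baababbbbbaa'
  #10 SA[10]=4  'babaababbbbbaa'
  #11 SA[11]=1  'babbabaababbbbbaa'
  #12 SA[12]=9  'babbbbbaa'
  #13 SA[13]=14  'bbaa'
  #14 SA[14]=3  'bbabaababbbbbaa'
  #15 SA[15]=13  'bbbaa'
  #16 SA[16]=12  'bbbbaa'
  #17 SA[17]=11  'bbbbbaa'

SA = [17, 16, 7, 5, 0, 8, 2, 10, 15, 6, 4, 1, 9, 14, 3, 13, 12, 11]
[i] adj suffixes → lcp
  [1] 17/16 → 1 ('a')
  [2] 16/7 → 2 ('aa')
  [3] 7/5 → 1 ('a')
  [4] 5/0 → 3 ('aba')
  [5] 0/8 → 5 ('ababb')
  [6] 8/2 → 2 ('ab')
  [7] 2/10 → 3 ('abb')
  [8] 10/15 → 0 ('')
  [9] 15/6 → 3 ('baa')
  [10] 6/4 → 2 ('ba')
  [11] 4/1 → 3 ('bab')
  [12] 1/9 → 4 ('babb')
  [13] 9/14 → 1 ('b')
  [14] 14/3 → 3 ('bba')
  [15] 3/13 → 2 ('bb')
  [16] 13/12 → 3 ('bbb')
  [17] 12/11 → 4 ('bbbb')

n(n+1)/2 = 18·19/2 = 171
Σ LCP = 0 + 1 + 2 + 1 + 3 + 5 + 2 + 3 + 0 + 3 + 2 + 3 + 4 + 1 + 3 + 2 + 3 + 4 = 42
distinct = 171 − 42 = 129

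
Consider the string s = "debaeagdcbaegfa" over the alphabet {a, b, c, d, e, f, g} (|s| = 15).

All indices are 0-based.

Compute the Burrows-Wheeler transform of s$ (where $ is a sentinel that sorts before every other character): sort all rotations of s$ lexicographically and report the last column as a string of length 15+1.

afbbeecdg$adagae

rank  rotation          last
    0  $debaeagdcbaegfa  a
    1  a$debaeagdcbaegf  f
    2  aeagdcbaegfa$deb  b
    3  aegfa$debaeagdcb  b
    4  agdcbaegfa$debae  e
    5  baeagdcbaegfa$de  e
    6  baegfa$debaeagdc  c
    7  cbaegfa$debaeagd  d
    8  dcbaegfa$debaeag  g
    9  debaeagdcbaegfa$  $
   10  eagdcbaegfa$deba  a
   11  ebaeagdcbaegfa$d  d
   12  egfa$debaeagdcba  a
   13  fa$debaeagdcbaeg  g
   14  gdcbaegfa$debaea  a
   15  gfa$debaeagdcbae  e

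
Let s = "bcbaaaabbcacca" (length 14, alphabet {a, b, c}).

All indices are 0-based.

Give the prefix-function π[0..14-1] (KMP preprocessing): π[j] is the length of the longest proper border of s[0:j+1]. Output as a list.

π[0] = 0
j=1 s[j]='c': π[1]=0 (border '')
j=2 s[j]='b': π[2]=1 (border 'b')
j=3 s[j]='a': k: 1→0; π[3]=0 (border '')
j=4 s[j]='a': π[4]=0 (border '')
j=5 s[j]='a': π[5]=0 (border '')
j=6 s[j]='a': π[6]=0 (border '')
j=7 s[j]='b': π[7]=1 (border 'b')
j=8 s[j]='b': k: 1→0; π[8]=1 (border 'b')
j=9 s[j]='c': π[9]=2 (border 'bc')
j=10 s[j]='a': k: 2→0; π[10]=0 (border '')
j=11 s[j]='c': π[11]=0 (border '')
j=12 s[j]='c': π[12]=0 (border '')
j=13 s[j]='a': π[13]=0 (border '')

[0, 0, 1, 0, 0, 0, 0, 1, 1, 2, 0, 0, 0, 0]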